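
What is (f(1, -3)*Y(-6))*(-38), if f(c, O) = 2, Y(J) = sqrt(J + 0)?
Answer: -76*I*sqrt(6) ≈ -186.16*I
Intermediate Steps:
Y(J) = sqrt(J)
(f(1, -3)*Y(-6))*(-38) = (2*sqrt(-6))*(-38) = (2*(I*sqrt(6)))*(-38) = (2*I*sqrt(6))*(-38) = -76*I*sqrt(6)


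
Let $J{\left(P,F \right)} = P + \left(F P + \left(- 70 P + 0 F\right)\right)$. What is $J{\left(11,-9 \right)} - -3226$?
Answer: $2368$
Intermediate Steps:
$J{\left(P,F \right)} = - 69 P + F P$ ($J{\left(P,F \right)} = P + \left(F P + \left(- 70 P + 0\right)\right) = P + \left(F P - 70 P\right) = P + \left(- 70 P + F P\right) = - 69 P + F P$)
$J{\left(11,-9 \right)} - -3226 = 11 \left(-69 - 9\right) - -3226 = 11 \left(-78\right) + 3226 = -858 + 3226 = 2368$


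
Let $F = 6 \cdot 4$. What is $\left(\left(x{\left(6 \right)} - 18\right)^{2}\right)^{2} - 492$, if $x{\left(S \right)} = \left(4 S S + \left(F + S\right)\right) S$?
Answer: $1108126760484$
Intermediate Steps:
$F = 24$
$x{\left(S \right)} = S \left(24 + S + 4 S^{2}\right)$ ($x{\left(S \right)} = \left(4 S S + \left(24 + S\right)\right) S = \left(4 S^{2} + \left(24 + S\right)\right) S = \left(24 + S + 4 S^{2}\right) S = S \left(24 + S + 4 S^{2}\right)$)
$\left(\left(x{\left(6 \right)} - 18\right)^{2}\right)^{2} - 492 = \left(\left(6 \left(24 + 6 + 4 \cdot 6^{2}\right) - 18\right)^{2}\right)^{2} - 492 = \left(\left(6 \left(24 + 6 + 4 \cdot 36\right) - 18\right)^{2}\right)^{2} - 492 = \left(\left(6 \left(24 + 6 + 144\right) - 18\right)^{2}\right)^{2} - 492 = \left(\left(6 \cdot 174 - 18\right)^{2}\right)^{2} - 492 = \left(\left(1044 - 18\right)^{2}\right)^{2} - 492 = \left(1026^{2}\right)^{2} - 492 = 1052676^{2} - 492 = 1108126760976 - 492 = 1108126760484$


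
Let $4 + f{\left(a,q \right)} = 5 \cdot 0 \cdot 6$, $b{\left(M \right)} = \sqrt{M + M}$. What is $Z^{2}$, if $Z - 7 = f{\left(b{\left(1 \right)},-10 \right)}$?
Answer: $9$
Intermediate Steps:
$b{\left(M \right)} = \sqrt{2} \sqrt{M}$ ($b{\left(M \right)} = \sqrt{2 M} = \sqrt{2} \sqrt{M}$)
$f{\left(a,q \right)} = -4$ ($f{\left(a,q \right)} = -4 + 5 \cdot 0 \cdot 6 = -4 + 0 \cdot 6 = -4 + 0 = -4$)
$Z = 3$ ($Z = 7 - 4 = 3$)
$Z^{2} = 3^{2} = 9$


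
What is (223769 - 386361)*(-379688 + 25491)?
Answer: 57589598624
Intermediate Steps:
(223769 - 386361)*(-379688 + 25491) = -162592*(-354197) = 57589598624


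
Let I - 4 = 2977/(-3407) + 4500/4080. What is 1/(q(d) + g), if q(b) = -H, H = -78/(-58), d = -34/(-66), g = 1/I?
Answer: -28413997/31493323 ≈ -0.90222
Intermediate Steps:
I = 979793/231676 (I = 4 + (2977/(-3407) + 4500/4080) = 4 + (2977*(-1/3407) + 4500*(1/4080)) = 4 + (-2977/3407 + 75/68) = 4 + 53089/231676 = 979793/231676 ≈ 4.2291)
g = 231676/979793 (g = 1/(979793/231676) = 231676/979793 ≈ 0.23645)
d = 17/33 (d = -34*(-1/66) = 17/33 ≈ 0.51515)
H = 39/29 (H = -78*(-1/58) = 39/29 ≈ 1.3448)
q(b) = -39/29 (q(b) = -1*39/29 = -39/29)
1/(q(d) + g) = 1/(-39/29 + 231676/979793) = 1/(-31493323/28413997) = -28413997/31493323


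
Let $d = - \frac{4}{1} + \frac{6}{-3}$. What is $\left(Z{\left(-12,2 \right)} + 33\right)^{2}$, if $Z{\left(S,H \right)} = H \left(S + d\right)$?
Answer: $9$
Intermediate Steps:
$d = -6$ ($d = \left(-4\right) 1 + 6 \left(- \frac{1}{3}\right) = -4 - 2 = -6$)
$Z{\left(S,H \right)} = H \left(-6 + S\right)$ ($Z{\left(S,H \right)} = H \left(S - 6\right) = H \left(-6 + S\right)$)
$\left(Z{\left(-12,2 \right)} + 33\right)^{2} = \left(2 \left(-6 - 12\right) + 33\right)^{2} = \left(2 \left(-18\right) + 33\right)^{2} = \left(-36 + 33\right)^{2} = \left(-3\right)^{2} = 9$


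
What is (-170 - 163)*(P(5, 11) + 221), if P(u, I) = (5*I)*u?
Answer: -165168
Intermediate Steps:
P(u, I) = 5*I*u
(-170 - 163)*(P(5, 11) + 221) = (-170 - 163)*(5*11*5 + 221) = -333*(275 + 221) = -333*496 = -165168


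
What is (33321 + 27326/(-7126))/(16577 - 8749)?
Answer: 29677265/6972791 ≈ 4.2561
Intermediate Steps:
(33321 + 27326/(-7126))/(16577 - 8749) = (33321 + 27326*(-1/7126))/7828 = (33321 - 13663/3563)*(1/7828) = (118709060/3563)*(1/7828) = 29677265/6972791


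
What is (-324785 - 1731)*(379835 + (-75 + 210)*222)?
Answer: -133807889380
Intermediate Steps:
(-324785 - 1731)*(379835 + (-75 + 210)*222) = -326516*(379835 + 135*222) = -326516*(379835 + 29970) = -326516*409805 = -133807889380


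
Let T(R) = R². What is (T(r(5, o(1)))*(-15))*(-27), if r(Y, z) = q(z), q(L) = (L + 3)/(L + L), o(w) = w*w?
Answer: 1620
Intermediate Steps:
o(w) = w²
q(L) = (3 + L)/(2*L) (q(L) = (3 + L)/((2*L)) = (3 + L)*(1/(2*L)) = (3 + L)/(2*L))
r(Y, z) = (3 + z)/(2*z)
(T(r(5, o(1)))*(-15))*(-27) = (((3 + 1²)/(2*(1²)))²*(-15))*(-27) = (((½)*(3 + 1)/1)²*(-15))*(-27) = (((½)*1*4)²*(-15))*(-27) = (2²*(-15))*(-27) = (4*(-15))*(-27) = -60*(-27) = 1620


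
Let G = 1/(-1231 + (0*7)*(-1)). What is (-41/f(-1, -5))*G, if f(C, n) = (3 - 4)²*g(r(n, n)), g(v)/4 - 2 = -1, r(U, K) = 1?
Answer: 41/4924 ≈ 0.0083266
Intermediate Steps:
g(v) = 4 (g(v) = 8 + 4*(-1) = 8 - 4 = 4)
f(C, n) = 4 (f(C, n) = (3 - 4)²*4 = (-1)²*4 = 1*4 = 4)
G = -1/1231 (G = 1/(-1231 + 0*(-1)) = 1/(-1231 + 0) = 1/(-1231) = -1/1231 ≈ -0.00081235)
(-41/f(-1, -5))*G = -41/4*(-1/1231) = 41/4924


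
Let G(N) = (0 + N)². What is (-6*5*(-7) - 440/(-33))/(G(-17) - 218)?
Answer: 670/213 ≈ 3.1455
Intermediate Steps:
G(N) = N²
(-6*5*(-7) - 440/(-33))/(G(-17) - 218) = (-6*5*(-7) - 440/(-33))/((-17)² - 218) = (-30*(-7) - 440*(-1/33))/(289 - 218) = (210 + 40/3)/71 = (670/3)*(1/71) = 670/213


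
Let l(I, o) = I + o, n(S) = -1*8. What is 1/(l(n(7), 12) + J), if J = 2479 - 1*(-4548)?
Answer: 1/7031 ≈ 0.00014223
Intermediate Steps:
n(S) = -8
J = 7027 (J = 2479 + 4548 = 7027)
1/(l(n(7), 12) + J) = 1/((-8 + 12) + 7027) = 1/(4 + 7027) = 1/7031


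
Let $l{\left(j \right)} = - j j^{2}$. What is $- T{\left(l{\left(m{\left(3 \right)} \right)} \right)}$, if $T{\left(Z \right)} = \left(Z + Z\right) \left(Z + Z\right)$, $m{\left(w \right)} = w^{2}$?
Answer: $-2125764$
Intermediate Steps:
$l{\left(j \right)} = - j^{3}$
$T{\left(Z \right)} = 4 Z^{2}$ ($T{\left(Z \right)} = 2 Z 2 Z = 4 Z^{2}$)
$- T{\left(l{\left(m{\left(3 \right)} \right)} \right)} = - 4 \left(- \left(3^{2}\right)^{3}\right)^{2} = - 4 \left(- 9^{3}\right)^{2} = - 4 \left(\left(-1\right) 729\right)^{2} = - 4 \left(-729\right)^{2} = - 4 \cdot 531441 = \left(-1\right) 2125764 = -2125764$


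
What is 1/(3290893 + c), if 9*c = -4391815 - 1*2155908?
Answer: 9/23070314 ≈ 3.9011e-7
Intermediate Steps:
c = -6547723/9 (c = (-4391815 - 1*2155908)/9 = (-4391815 - 2155908)/9 = (1/9)*(-6547723) = -6547723/9 ≈ -7.2753e+5)
1/(3290893 + c) = 1/(3290893 - 6547723/9) = 1/(23070314/9) = 9/23070314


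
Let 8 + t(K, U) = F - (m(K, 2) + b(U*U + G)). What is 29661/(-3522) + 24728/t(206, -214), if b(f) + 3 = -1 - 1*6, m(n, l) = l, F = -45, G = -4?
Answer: -29475587/52830 ≈ -557.93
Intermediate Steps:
b(f) = -10 (b(f) = -3 + (-1 - 1*6) = -3 + (-1 - 6) = -3 - 7 = -10)
t(K, U) = -45 (t(K, U) = -8 + (-45 - (2 - 10)) = -8 + (-45 - 1*(-8)) = -8 + (-45 + 8) = -8 - 37 = -45)
29661/(-3522) + 24728/t(206, -214) = 29661/(-3522) + 24728/(-45) = 29661*(-1/3522) + 24728*(-1/45) = -9887/1174 - 24728/45 = -29475587/52830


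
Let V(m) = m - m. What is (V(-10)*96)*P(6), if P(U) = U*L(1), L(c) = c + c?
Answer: 0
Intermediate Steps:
V(m) = 0
L(c) = 2*c
P(U) = 2*U (P(U) = U*(2*1) = U*2 = 2*U)
(V(-10)*96)*P(6) = (0*96)*(2*6) = 0*12 = 0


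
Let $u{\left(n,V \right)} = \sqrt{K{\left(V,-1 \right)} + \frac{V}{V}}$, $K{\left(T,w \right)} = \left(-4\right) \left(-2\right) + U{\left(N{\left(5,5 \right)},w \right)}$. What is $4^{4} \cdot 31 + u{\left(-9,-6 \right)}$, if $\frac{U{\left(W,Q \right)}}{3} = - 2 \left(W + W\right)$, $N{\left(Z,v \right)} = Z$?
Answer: $7936 + i \sqrt{51} \approx 7936.0 + 7.1414 i$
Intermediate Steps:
$U{\left(W,Q \right)} = - 12 W$ ($U{\left(W,Q \right)} = 3 \left(- 2 \left(W + W\right)\right) = 3 \left(- 2 \cdot 2 W\right) = 3 \left(- 4 W\right) = - 12 W$)
$K{\left(T,w \right)} = -52$ ($K{\left(T,w \right)} = \left(-4\right) \left(-2\right) - 60 = 8 - 60 = -52$)
$u{\left(n,V \right)} = i \sqrt{51}$ ($u{\left(n,V \right)} = \sqrt{-52 + \frac{V}{V}} = \sqrt{-52 + 1} = \sqrt{-51} = i \sqrt{51}$)
$4^{4} \cdot 31 + u{\left(-9,-6 \right)} = 4^{4} \cdot 31 + i \sqrt{51} = 256 \cdot 31 + i \sqrt{51} = 7936 + i \sqrt{51}$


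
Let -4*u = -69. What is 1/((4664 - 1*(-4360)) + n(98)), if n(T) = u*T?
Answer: 2/21429 ≈ 9.3331e-5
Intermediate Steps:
u = 69/4 (u = -¼*(-69) = 69/4 ≈ 17.250)
n(T) = 69*T/4
1/((4664 - 1*(-4360)) + n(98)) = 1/((4664 - 1*(-4360)) + (69/4)*98) = 1/((4664 + 4360) + 3381/2) = 1/(9024 + 3381/2) = 1/(21429/2) = 2/21429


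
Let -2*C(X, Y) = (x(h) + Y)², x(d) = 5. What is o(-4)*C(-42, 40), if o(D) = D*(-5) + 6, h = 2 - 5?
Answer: -26325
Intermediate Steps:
h = -3
o(D) = 6 - 5*D (o(D) = -5*D + 6 = 6 - 5*D)
C(X, Y) = -(5 + Y)²/2
o(-4)*C(-42, 40) = (6 - 5*(-4))*(-(5 + 40)²/2) = (6 + 20)*(-½*45²) = 26*(-½*2025) = 26*(-2025/2) = -26325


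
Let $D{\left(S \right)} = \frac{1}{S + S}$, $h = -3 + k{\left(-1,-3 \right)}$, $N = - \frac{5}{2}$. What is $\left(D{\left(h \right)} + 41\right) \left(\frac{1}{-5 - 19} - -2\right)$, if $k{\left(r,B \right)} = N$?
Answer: $\frac{3525}{44} \approx 80.114$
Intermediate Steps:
$N = - \frac{5}{2}$ ($N = \left(-5\right) \frac{1}{2} = - \frac{5}{2} \approx -2.5$)
$k{\left(r,B \right)} = - \frac{5}{2}$
$h = - \frac{11}{2}$ ($h = -3 - \frac{5}{2} = - \frac{11}{2} \approx -5.5$)
$D{\left(S \right)} = \frac{1}{2 S}$
$\left(D{\left(h \right)} + 41\right) \left(\frac{1}{-5 - 19} - -2\right) = \left(\frac{1}{2 \left(- \frac{11}{2}\right)} + 41\right) \left(\frac{1}{-5 - 19} - -2\right) = \left(\frac{1}{2} \left(- \frac{2}{11}\right) + 41\right) \left(\frac{1}{-24} + 2\right) = \left(- \frac{1}{11} + 41\right) \left(- \frac{1}{24} + 2\right) = \frac{450}{11} \cdot \frac{47}{24} = \frac{3525}{44}$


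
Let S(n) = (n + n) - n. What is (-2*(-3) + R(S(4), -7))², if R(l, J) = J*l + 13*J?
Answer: 12769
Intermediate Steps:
S(n) = n (S(n) = 2*n - n = n)
R(l, J) = 13*J + J*l
(-2*(-3) + R(S(4), -7))² = (-2*(-3) - 7*(13 + 4))² = (6 - 7*17)² = (6 - 119)² = (-113)² = 12769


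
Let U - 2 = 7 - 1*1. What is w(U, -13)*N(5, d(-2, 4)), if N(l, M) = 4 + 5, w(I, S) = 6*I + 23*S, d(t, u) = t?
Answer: -2259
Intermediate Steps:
U = 8 (U = 2 + (7 - 1*1) = 2 + (7 - 1) = 2 + 6 = 8)
N(l, M) = 9
w(U, -13)*N(5, d(-2, 4)) = (6*8 + 23*(-13))*9 = (48 - 299)*9 = -251*9 = -2259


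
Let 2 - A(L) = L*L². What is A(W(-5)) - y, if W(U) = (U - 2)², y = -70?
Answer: -117577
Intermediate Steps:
W(U) = (-2 + U)²
A(L) = 2 - L³ (A(L) = 2 - L*L² = 2 - L³)
A(W(-5)) - y = (2 - ((-2 - 5)²)³) - 1*(-70) = (2 - ((-7)²)³) + 70 = (2 - 1*49³) + 70 = (2 - 1*117649) + 70 = (2 - 117649) + 70 = -117647 + 70 = -117577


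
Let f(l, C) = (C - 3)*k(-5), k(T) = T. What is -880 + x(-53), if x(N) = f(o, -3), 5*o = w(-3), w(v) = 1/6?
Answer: -850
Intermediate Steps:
w(v) = 1/6
o = 1/30 (o = (1/5)*(1/6) = 1/30 ≈ 0.033333)
f(l, C) = 15 - 5*C (f(l, C) = (C - 3)*(-5) = (-3 + C)*(-5) = 15 - 5*C)
x(N) = 30 (x(N) = 15 - 5*(-3) = 15 + 15 = 30)
-880 + x(-53) = -880 + 30 = -850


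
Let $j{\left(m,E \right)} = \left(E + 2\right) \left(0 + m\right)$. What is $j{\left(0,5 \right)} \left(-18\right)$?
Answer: $0$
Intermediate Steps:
$j{\left(m,E \right)} = m \left(2 + E\right)$ ($j{\left(m,E \right)} = \left(2 + E\right) m = m \left(2 + E\right)$)
$j{\left(0,5 \right)} \left(-18\right) = 0 \left(2 + 5\right) \left(-18\right) = 0 \cdot 7 \left(-18\right) = 0 \left(-18\right) = 0$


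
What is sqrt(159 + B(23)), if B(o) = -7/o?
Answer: 5*sqrt(3358)/23 ≈ 12.597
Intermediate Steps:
sqrt(159 + B(23)) = sqrt(159 - 7/23) = sqrt(3650/23) = 5*sqrt(3358)/23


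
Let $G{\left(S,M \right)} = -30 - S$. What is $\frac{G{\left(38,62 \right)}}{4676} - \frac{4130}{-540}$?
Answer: $\frac{481879}{63126} \approx 7.6336$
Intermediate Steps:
$\frac{G{\left(38,62 \right)}}{4676} - \frac{4130}{-540} = \frac{-30 - 38}{4676} - \frac{4130}{-540} = \left(-30 - 38\right) \frac{1}{4676} - - \frac{413}{54} = \left(-68\right) \frac{1}{4676} + \frac{413}{54} = - \frac{17}{1169} + \frac{413}{54} = \frac{481879}{63126}$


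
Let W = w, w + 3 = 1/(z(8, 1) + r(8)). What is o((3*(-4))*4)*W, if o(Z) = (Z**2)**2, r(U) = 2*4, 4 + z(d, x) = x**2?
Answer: -74317824/5 ≈ -1.4864e+7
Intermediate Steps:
z(d, x) = -4 + x**2
r(U) = 8
w = -14/5 (w = -3 + 1/((-4 + 1**2) + 8) = -3 + 1/((-4 + 1) + 8) = -3 + 1/(-3 + 8) = -3 + 1/5 = -14/5 ≈ -2.8000)
W = -14/5 ≈ -2.8000
o(Z) = Z**4
o((3*(-4))*4)*W = ((3*(-4))*4)**4*(-14/5) = (-12*4)**4*(-14/5) = (-48)**4*(-14/5) = 5308416*(-14/5) = -74317824/5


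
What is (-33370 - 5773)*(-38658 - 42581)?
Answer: 3179938177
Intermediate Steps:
(-33370 - 5773)*(-38658 - 42581) = -39143*(-81239) = 3179938177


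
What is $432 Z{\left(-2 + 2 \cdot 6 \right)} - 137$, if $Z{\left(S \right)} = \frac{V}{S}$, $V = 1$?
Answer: $- \frac{469}{5} \approx -93.8$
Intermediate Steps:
$Z{\left(S \right)} = \frac{1}{S}$ ($Z{\left(S \right)} = 1 \frac{1}{S} = \frac{1}{S}$)
$432 Z{\left(-2 + 2 \cdot 6 \right)} - 137 = \frac{432}{-2 + 2 \cdot 6} - 137 = \frac{432}{-2 + 12} - 137 = \frac{432}{10} - 137 = 432 \cdot \frac{1}{10} - 137 = \frac{216}{5} - 137 = - \frac{469}{5}$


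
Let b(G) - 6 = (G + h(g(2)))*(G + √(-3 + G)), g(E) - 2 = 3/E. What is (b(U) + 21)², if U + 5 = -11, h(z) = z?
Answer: 194241/4 - 5675*I*√19 ≈ 48560.0 - 24737.0*I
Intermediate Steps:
g(E) = 2 + 3/E
U = -16 (U = -5 - 11 = -16)
b(G) = 6 + (7/2 + G)*(G + √(-3 + G)) (b(G) = 6 + (G + (2 + 3/2))*(G + √(-3 + G)) = 6 + (G + 7/2)*(G + √(-3 + G)) = 6 + (7/2 + G)*(G + √(-3 + G)))
(b(U) + 21)² = ((6 + (-16)² + (7/2)*(-16) + 7*√(-3 - 16)/2 - 16*√(-3 - 16)) + 21)² = ((6 + 256 - 56 + 7*√(-19)/2 - 16*I*√19) + 21)² = ((6 + 256 - 56 + 7*(I*√19)/2 - 16*I*√19) + 21)² = ((6 + 256 - 56 + 7*I*√19/2 - 16*I*√19) + 21)² = ((206 - 25*I*√19/2) + 21)² = (227 - 25*I*√19/2)²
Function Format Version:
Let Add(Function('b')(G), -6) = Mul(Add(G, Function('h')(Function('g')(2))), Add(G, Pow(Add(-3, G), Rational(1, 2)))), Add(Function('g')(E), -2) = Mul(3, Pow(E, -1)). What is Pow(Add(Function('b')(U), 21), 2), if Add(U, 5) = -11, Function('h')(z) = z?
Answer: Add(Rational(194241, 4), Mul(-5675, I, Pow(19, Rational(1, 2)))) ≈ Add(48560., Mul(-24737., I))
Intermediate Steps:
Function('g')(E) = Add(2, Mul(3, Pow(E, -1)))
U = -16 (U = Add(-5, -11) = -16)
Function('b')(G) = Add(6, Mul(Add(Rational(7, 2), G), Add(G, Pow(Add(-3, G), Rational(1, 2))))) (Function('b')(G) = Add(6, Mul(Add(G, Add(2, Mul(3, Pow(2, -1)))), Add(G, Pow(Add(-3, G), Rational(1, 2))))) = Add(6, Mul(Add(G, Add(2, Mul(3, Rational(1, 2)))), Add(G, Pow(Add(-3, G), Rational(1, 2))))) = Add(6, Mul(Add(G, Add(2, Rational(3, 2))), Add(G, Pow(Add(-3, G), Rational(1, 2))))) = Add(6, Mul(Add(G, Rational(7, 2)), Add(G, Pow(Add(-3, G), Rational(1, 2))))) = Add(6, Mul(Add(Rational(7, 2), G), Add(G, Pow(Add(-3, G), Rational(1, 2))))))
Pow(Add(Function('b')(U), 21), 2) = Pow(Add(Add(6, Pow(-16, 2), Mul(Rational(7, 2), -16), Mul(Rational(7, 2), Pow(Add(-3, -16), Rational(1, 2))), Mul(-16, Pow(Add(-3, -16), Rational(1, 2)))), 21), 2) = Pow(Add(Add(6, 256, -56, Mul(Rational(7, 2), Pow(-19, Rational(1, 2))), Mul(-16, Pow(-19, Rational(1, 2)))), 21), 2) = Pow(Add(Add(6, 256, -56, Mul(Rational(7, 2), Mul(I, Pow(19, Rational(1, 2)))), Mul(-16, Mul(I, Pow(19, Rational(1, 2))))), 21), 2) = Pow(Add(Add(6, 256, -56, Mul(Rational(7, 2), I, Pow(19, Rational(1, 2))), Mul(-16, I, Pow(19, Rational(1, 2)))), 21), 2) = Pow(Add(Add(206, Mul(Rational(-25, 2), I, Pow(19, Rational(1, 2)))), 21), 2) = Pow(Add(227, Mul(Rational(-25, 2), I, Pow(19, Rational(1, 2)))), 2)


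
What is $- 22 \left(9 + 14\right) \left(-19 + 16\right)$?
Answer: $1518$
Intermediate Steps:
$- 22 \left(9 + 14\right) \left(-19 + 16\right) = - 22 \cdot 23 \left(-3\right) = \left(-22\right) \left(-69\right) = 1518$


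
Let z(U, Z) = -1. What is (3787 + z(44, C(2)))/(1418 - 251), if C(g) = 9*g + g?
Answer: 1262/389 ≈ 3.2442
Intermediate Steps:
C(g) = 10*g
(3787 + z(44, C(2)))/(1418 - 251) = (3787 - 1)/(1418 - 251) = 3786/1167 = 3786*(1/1167) = 1262/389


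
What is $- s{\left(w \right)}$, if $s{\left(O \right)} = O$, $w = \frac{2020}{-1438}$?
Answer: $\frac{1010}{719} \approx 1.4047$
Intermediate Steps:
$w = - \frac{1010}{719}$ ($w = 2020 \left(- \frac{1}{1438}\right) = - \frac{1010}{719} \approx -1.4047$)
$- s{\left(w \right)} = \left(-1\right) \left(- \frac{1010}{719}\right) = \frac{1010}{719}$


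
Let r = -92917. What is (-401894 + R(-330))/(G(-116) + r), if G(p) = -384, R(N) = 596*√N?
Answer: 401894/93301 - 596*I*√330/93301 ≈ 4.3075 - 0.11604*I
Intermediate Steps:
(-401894 + R(-330))/(G(-116) + r) = (-401894 + 596*√(-330))/(-384 - 92917) = (-401894 + 596*(I*√330))/(-93301) = (-401894 + 596*I*√330)*(-1/93301) = 401894/93301 - 596*I*√330/93301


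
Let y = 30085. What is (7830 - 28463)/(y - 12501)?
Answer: -20633/17584 ≈ -1.1734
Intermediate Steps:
(7830 - 28463)/(y - 12501) = (7830 - 28463)/(30085 - 12501) = -20633/17584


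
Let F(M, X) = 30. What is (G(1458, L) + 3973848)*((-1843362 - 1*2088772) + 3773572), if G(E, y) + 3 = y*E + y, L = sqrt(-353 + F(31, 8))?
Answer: -630100810890 - 231341958*I*sqrt(323) ≈ -6.301e+11 - 4.1577e+9*I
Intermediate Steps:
L = I*sqrt(323) (L = sqrt(-353 + 30) = sqrt(-323) = I*sqrt(323) ≈ 17.972*I)
G(E, y) = -3 + y + E*y (G(E, y) = -3 + (y*E + y) = -3 + (E*y + y) = -3 + (y + E*y) = -3 + y + E*y)
(G(1458, L) + 3973848)*((-1843362 - 1*2088772) + 3773572) = ((-3 + I*sqrt(323) + 1458*(I*sqrt(323))) + 3973848)*((-1843362 - 1*2088772) + 3773572) = ((-3 + I*sqrt(323) + 1458*I*sqrt(323)) + 3973848)*((-1843362 - 2088772) + 3773572) = ((-3 + 1459*I*sqrt(323)) + 3973848)*(-3932134 + 3773572) = (3973845 + 1459*I*sqrt(323))*(-158562) = -630100810890 - 231341958*I*sqrt(323)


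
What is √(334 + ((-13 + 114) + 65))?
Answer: 10*√5 ≈ 22.361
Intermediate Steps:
√(334 + ((-13 + 114) + 65)) = √(334 + (101 + 65)) = √(334 + 166) = √500 = 10*√5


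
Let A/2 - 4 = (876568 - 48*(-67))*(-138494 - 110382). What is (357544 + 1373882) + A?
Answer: -437912514134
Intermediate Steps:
A = -437914245560 (A = 8 + 2*((876568 - 48*(-67))*(-138494 - 110382)) = 8 + 2*((876568 + 3216)*(-248876)) = 8 + 2*(879784*(-248876)) = 8 + 2*(-218957122784) = 8 - 437914245568 = -437914245560)
(357544 + 1373882) + A = (357544 + 1373882) - 437914245560 = 1731426 - 437914245560 = -437912514134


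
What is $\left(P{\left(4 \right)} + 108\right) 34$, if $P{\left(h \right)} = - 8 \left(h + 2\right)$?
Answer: $2040$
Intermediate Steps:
$P{\left(h \right)} = -16 - 8 h$ ($P{\left(h \right)} = - 8 \left(2 + h\right) = -16 - 8 h$)
$\left(P{\left(4 \right)} + 108\right) 34 = \left(\left(-16 - 32\right) + 108\right) 34 = \left(-48 + 108\right) 34 = 60 \cdot 34 = 2040$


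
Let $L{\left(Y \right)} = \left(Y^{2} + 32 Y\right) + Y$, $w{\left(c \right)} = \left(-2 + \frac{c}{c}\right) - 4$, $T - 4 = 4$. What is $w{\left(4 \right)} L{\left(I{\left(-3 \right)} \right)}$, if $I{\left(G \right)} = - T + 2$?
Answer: $810$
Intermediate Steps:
$T = 8$ ($T = 4 + 4 = 8$)
$w{\left(c \right)} = -5$ ($w{\left(c \right)} = \left(-2 + 1\right) - 4 = -1 - 4 = -5$)
$I{\left(G \right)} = -6$ ($I{\left(G \right)} = \left(-1\right) 8 + 2 = -8 + 2 = -6$)
$L{\left(Y \right)} = Y^{2} + 33 Y$
$w{\left(4 \right)} L{\left(I{\left(-3 \right)} \right)} = - 5 \left(- 6 \left(33 - 6\right)\right) = - 5 \left(\left(-6\right) 27\right) = \left(-5\right) \left(-162\right) = 810$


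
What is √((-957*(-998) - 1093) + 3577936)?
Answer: √4531929 ≈ 2128.8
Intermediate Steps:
√((-957*(-998) - 1093) + 3577936) = √((955086 - 1093) + 3577936) = √(953993 + 3577936) = √4531929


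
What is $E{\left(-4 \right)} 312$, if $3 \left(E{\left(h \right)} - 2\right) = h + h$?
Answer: $-208$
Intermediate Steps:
$E{\left(h \right)} = 2 + \frac{2 h}{3}$ ($E{\left(h \right)} = 2 + \frac{h + h}{3} = 2 + \frac{2 h}{3}$)
$E{\left(-4 \right)} 312 = \left(2 + \frac{2}{3} \left(-4\right)\right) 312 = \left(2 - \frac{8}{3}\right) 312 = \left(- \frac{2}{3}\right) 312 = -208$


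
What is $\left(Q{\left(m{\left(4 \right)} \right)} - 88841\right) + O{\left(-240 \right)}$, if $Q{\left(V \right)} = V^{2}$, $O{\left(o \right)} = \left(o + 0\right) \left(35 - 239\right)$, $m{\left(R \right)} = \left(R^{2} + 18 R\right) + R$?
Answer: $-31417$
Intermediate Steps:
$m{\left(R \right)} = R^{2} + 19 R$
$O{\left(o \right)} = - 204 o$ ($O{\left(o \right)} = o \left(-204\right) = - 204 o$)
$\left(Q{\left(m{\left(4 \right)} \right)} - 88841\right) + O{\left(-240 \right)} = \left(\left(4 \left(19 + 4\right)\right)^{2} - 88841\right) - -48960 = \left(\left(4 \cdot 23\right)^{2} - 88841\right) + 48960 = \left(92^{2} - 88841\right) + 48960 = \left(8464 - 88841\right) + 48960 = -80377 + 48960 = -31417$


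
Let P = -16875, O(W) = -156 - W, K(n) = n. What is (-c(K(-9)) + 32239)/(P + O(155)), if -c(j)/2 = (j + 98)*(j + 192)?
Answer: -64813/17186 ≈ -3.7713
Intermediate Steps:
c(j) = -2*(98 + j)*(192 + j) (c(j) = -2*(j + 98)*(j + 192) = -2*(98 + j)*(192 + j))
(-c(K(-9)) + 32239)/(P + O(155)) = (-(-37632 - 580*(-9) - 2*(-9)²) + 32239)/(-16875 + (-156 - 1*155)) = (-(-37632 + 5220 - 2*81) + 32239)/(-16875 + (-156 - 155)) = (-(-37632 + 5220 - 162) + 32239)/(-16875 - 311) = (-1*(-32574) + 32239)/(-17186) = (32574 + 32239)*(-1/17186) = 64813*(-1/17186) = -64813/17186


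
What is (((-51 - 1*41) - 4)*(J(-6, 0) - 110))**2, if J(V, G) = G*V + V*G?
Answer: 111513600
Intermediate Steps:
J(V, G) = 2*G*V (J(V, G) = G*V + G*V = 2*G*V)
(((-51 - 1*41) - 4)*(J(-6, 0) - 110))**2 = (((-51 - 1*41) - 4)*(2*0*(-6) - 110))**2 = (((-51 - 41) - 4)*(0 - 110))**2 = ((-92 - 4)*(-110))**2 = (-96*(-110))**2 = 10560**2 = 111513600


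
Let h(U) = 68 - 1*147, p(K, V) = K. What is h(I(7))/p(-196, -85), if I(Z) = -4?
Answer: 79/196 ≈ 0.40306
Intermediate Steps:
h(U) = -79 (h(U) = 68 - 147 = -79)
h(I(7))/p(-196, -85) = -79/(-196) = -79*(-1/196) = 79/196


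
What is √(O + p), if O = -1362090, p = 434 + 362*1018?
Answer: 2*I*√248285 ≈ 996.56*I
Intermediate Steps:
p = 368950 (p = 434 + 368516 = 368950)
√(O + p) = √(-1362090 + 368950) = √(-993140) = 2*I*√248285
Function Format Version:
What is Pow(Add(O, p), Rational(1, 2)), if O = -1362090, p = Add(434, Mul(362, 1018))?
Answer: Mul(2, I, Pow(248285, Rational(1, 2))) ≈ Mul(996.56, I)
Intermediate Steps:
p = 368950 (p = Add(434, 368516) = 368950)
Pow(Add(O, p), Rational(1, 2)) = Pow(Add(-1362090, 368950), Rational(1, 2)) = Pow(-993140, Rational(1, 2)) = Mul(2, I, Pow(248285, Rational(1, 2)))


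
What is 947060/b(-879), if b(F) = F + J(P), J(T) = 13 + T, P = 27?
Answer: -947060/839 ≈ -1128.8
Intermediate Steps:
b(F) = 40 + F (b(F) = F + (13 + 27) = F + 40 = 40 + F)
947060/b(-879) = 947060/(40 - 879) = 947060/(-839) = 947060*(-1/839) = -947060/839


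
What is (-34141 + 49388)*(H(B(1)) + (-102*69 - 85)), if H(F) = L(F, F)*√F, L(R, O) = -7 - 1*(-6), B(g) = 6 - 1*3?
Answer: -108604381 - 15247*√3 ≈ -1.0863e+8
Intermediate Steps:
B(g) = 3 (B(g) = 6 - 3 = 3)
L(R, O) = -1 (L(R, O) = -7 + 6 = -1)
H(F) = -√F
(-34141 + 49388)*(H(B(1)) + (-102*69 - 85)) = (-34141 + 49388)*(-√3 + (-102*69 - 85)) = 15247*(-√3 + (-7038 - 85)) = 15247*(-√3 - 7123) = 15247*(-7123 - √3) = -108604381 - 15247*√3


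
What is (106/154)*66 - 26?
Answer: 136/7 ≈ 19.429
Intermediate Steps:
(106/154)*66 - 26 = (106*(1/154))*66 - 26 = (53/77)*66 - 26 = 318/7 - 26 = 136/7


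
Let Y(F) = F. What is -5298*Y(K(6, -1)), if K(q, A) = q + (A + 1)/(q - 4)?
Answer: -31788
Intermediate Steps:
K(q, A) = q + (1 + A)/(-4 + q)
-5298*Y(K(6, -1)) = -5298*(1 - 1 + 6**2 - 4*6)/(-4 + 6) = -5298*(1 - 1 + 36 - 24)/2 = -2649*12 = -5298*6 = -31788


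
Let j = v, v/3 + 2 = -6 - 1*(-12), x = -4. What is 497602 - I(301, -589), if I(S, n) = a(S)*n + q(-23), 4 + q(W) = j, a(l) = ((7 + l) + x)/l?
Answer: 149954850/301 ≈ 4.9819e+5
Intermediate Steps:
a(l) = (3 + l)/l (a(l) = ((7 + l) - 4)/l = (3 + l)/l)
v = 12 (v = -6 + 3*(-6 - 1*(-12)) = -6 + 3*(-6 + 12) = -6 + 3*6 = -6 + 18 = 12)
j = 12
q(W) = 8 (q(W) = -4 + 12 = 8)
I(S, n) = 8 + n*(3 + S)/S (I(S, n) = ((3 + S)/S)*n + 8 = n*(3 + S)/S + 8 = 8 + n*(3 + S)/S)
497602 - I(301, -589) = 497602 - (8 - 589 + 3*(-589)/301) = 497602 - (8 - 589 + 3*(-589)*(1/301)) = 497602 - (8 - 589 - 1767/301) = 497602 - 1*(-176648/301) = 497602 + 176648/301 = 149954850/301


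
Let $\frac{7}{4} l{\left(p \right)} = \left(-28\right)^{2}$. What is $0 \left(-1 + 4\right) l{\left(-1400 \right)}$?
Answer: $0$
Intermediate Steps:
$l{\left(p \right)} = 448$ ($l{\left(p \right)} = \frac{4 \left(-28\right)^{2}}{7} = \frac{4}{7} \cdot 784 = 448$)
$0 \left(-1 + 4\right) l{\left(-1400 \right)} = 0 \left(-1 + 4\right) 448 = 0 \cdot 3 \cdot 448 = 0 \cdot 448 = 0$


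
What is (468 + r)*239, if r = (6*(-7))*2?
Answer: 91776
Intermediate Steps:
r = -84 (r = -42*2 = -84)
(468 + r)*239 = (468 - 84)*239 = 384*239 = 91776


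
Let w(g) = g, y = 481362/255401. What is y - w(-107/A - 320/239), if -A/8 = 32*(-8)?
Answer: 409524189997/125011638272 ≈ 3.2759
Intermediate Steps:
A = 2048 (A = -256*(-8) = -8*(-256) = 2048)
y = 481362/255401 (y = 481362*(1/255401) = 481362/255401 ≈ 1.8847)
y - w(-107/A - 320/239) = 481362/255401 - (-107/2048 - 320/239) = 481362/255401 - 1*(-680933/489472) = 481362/255401 + 680933/489472 = 409524189997/125011638272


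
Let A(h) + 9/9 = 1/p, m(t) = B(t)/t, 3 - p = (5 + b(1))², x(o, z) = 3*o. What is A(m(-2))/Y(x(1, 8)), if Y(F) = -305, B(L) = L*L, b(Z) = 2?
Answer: 47/14030 ≈ 0.0033500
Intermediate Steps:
B(L) = L²
p = -46 (p = 3 - (5 + 2)² = 3 - 1*7² = 3 - 1*49 = 3 - 49 = -46)
m(t) = t (m(t) = t²/t = t)
A(h) = -47/46 (A(h) = -1 + 1/(-46) = -1 - 1/46 = -47/46)
A(m(-2))/Y(x(1, 8)) = -47/46/(-305) = -47/46*(-1/305) = 47/14030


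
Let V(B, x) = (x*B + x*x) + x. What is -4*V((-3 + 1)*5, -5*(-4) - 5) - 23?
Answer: -383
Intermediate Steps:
V(B, x) = x + x² + B*x (V(B, x) = (B*x + x²) + x = (x² + B*x) + x = x + x² + B*x)
-4*V((-3 + 1)*5, -5*(-4) - 5) - 23 = -4*(-5*(-4) - 5)*(1 + (-3 + 1)*5 + (-5*(-4) - 5)) - 23 = -4*(20 - 5)*(1 - 2*5 + (20 - 5)) - 23 = -60*(1 - 10 + 15) - 23 = -60*6 - 23 = -4*90 - 23 = -360 - 23 = -383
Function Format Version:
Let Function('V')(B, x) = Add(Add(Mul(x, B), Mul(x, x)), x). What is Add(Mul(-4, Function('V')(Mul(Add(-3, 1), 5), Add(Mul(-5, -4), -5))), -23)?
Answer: -383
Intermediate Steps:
Function('V')(B, x) = Add(x, Pow(x, 2), Mul(B, x)) (Function('V')(B, x) = Add(Add(Mul(B, x), Pow(x, 2)), x) = Add(Add(Pow(x, 2), Mul(B, x)), x) = Add(x, Pow(x, 2), Mul(B, x)))
Add(Mul(-4, Function('V')(Mul(Add(-3, 1), 5), Add(Mul(-5, -4), -5))), -23) = Add(Mul(-4, Mul(Add(Mul(-5, -4), -5), Add(1, Mul(Add(-3, 1), 5), Add(Mul(-5, -4), -5)))), -23) = Add(Mul(-4, Mul(Add(20, -5), Add(1, Mul(-2, 5), Add(20, -5)))), -23) = Add(Mul(-4, Mul(15, Add(1, -10, 15))), -23) = Add(Mul(-4, Mul(15, 6)), -23) = Add(Mul(-4, 90), -23) = Add(-360, -23) = -383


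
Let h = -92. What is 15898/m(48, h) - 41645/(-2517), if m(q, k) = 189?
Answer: 15962057/158571 ≈ 100.66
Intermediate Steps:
15898/m(48, h) - 41645/(-2517) = 15898/189 - 41645/(-2517) = 15898*(1/189) - 41645*(-1/2517) = 15898/189 + 41645/2517 = 15962057/158571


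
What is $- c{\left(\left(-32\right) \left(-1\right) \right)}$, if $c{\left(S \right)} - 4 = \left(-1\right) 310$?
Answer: $306$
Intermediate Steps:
$c{\left(S \right)} = -306$ ($c{\left(S \right)} = 4 - 310 = -306$)
$- c{\left(\left(-32\right) \left(-1\right) \right)} = \left(-1\right) \left(-306\right) = 306$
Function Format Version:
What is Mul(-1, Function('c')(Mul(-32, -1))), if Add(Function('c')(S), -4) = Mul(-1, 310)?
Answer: 306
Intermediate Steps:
Function('c')(S) = -306 (Function('c')(S) = Add(4, Mul(-1, 310)) = Add(4, -310) = -306)
Mul(-1, Function('c')(Mul(-32, -1))) = Mul(-1, -306) = 306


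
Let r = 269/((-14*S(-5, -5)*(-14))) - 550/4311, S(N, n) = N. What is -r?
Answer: 1698659/4224780 ≈ 0.40207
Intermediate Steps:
r = -1698659/4224780 (r = 269/((-14*(-5)*(-14))) - 550/4311 = 269/((70*(-14))) - 550*1/4311 = 269/(-980) - 550/4311 = 269*(-1/980) - 550/4311 = -269/980 - 550/4311 = -1698659/4224780 ≈ -0.40207)
-r = -1*(-1698659/4224780) = 1698659/4224780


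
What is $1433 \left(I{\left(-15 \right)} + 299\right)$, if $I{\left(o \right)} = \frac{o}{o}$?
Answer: $429900$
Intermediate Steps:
$I{\left(o \right)} = 1$
$1433 \left(I{\left(-15 \right)} + 299\right) = 1433 \left(1 + 299\right) = 1433 \cdot 300 = 429900$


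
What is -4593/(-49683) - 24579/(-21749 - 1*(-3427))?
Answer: 435103801/303430642 ≈ 1.4339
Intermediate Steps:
-4593/(-49683) - 24579/(-21749 - 1*(-3427)) = -4593*(-1/49683) - 24579/(-21749 + 3427) = 1531/16561 - 24579/(-18322) = 1531/16561 - 24579*(-1/18322) = 1531/16561 + 24579/18322 = 435103801/303430642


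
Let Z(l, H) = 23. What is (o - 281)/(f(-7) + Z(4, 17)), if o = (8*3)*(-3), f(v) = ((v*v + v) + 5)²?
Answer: -353/2232 ≈ -0.15815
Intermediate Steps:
f(v) = (5 + v + v²)² (f(v) = ((v² + v) + 5)² = ((v + v²) + 5)² = (5 + v + v²)²)
o = -72 (o = 24*(-3) = -72)
(o - 281)/(f(-7) + Z(4, 17)) = (-72 - 281)/((5 - 7 + (-7)²)² + 23) = -353/((5 - 7 + 49)² + 23) = -353/(47² + 23) = -353/(2209 + 23) = -353/2232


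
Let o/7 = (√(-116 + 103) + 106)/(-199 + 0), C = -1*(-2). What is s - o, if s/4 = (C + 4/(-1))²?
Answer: 3926/199 + 7*I*√13/199 ≈ 19.729 + 0.12683*I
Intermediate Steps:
C = 2
o = -742/199 - 7*I*√13/199 (o = 7*((√(-116 + 103) + 106)/(-199 + 0)) = 7*((√(-13) + 106)/(-199)) = 7*((I*√13 + 106)*(-1/199)) = 7*((106 + I*√13)*(-1/199)) = 7*(-106/199 - I*√13/199) = -742/199 - 7*I*√13/199 ≈ -3.7286 - 0.12683*I)
s = 16 (s = 4*(2 + 4/(-1))² = 4*(2 + 4*(-1))² = 4*(2 - 4)² = 4*(-2)² = 4*4 = 16)
s - o = 16 - (-742/199 - 7*I*√13/199) = 16 + (742/199 + 7*I*√13/199) = 3926/199 + 7*I*√13/199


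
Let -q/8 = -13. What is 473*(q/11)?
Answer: 4472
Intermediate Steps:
q = 104 (q = -8*(-13) = 104)
473*(q/11) = 473*(104/11) = 4472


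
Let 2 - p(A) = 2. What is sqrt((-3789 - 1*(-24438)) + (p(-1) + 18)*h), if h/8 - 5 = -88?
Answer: sqrt(8697) ≈ 93.258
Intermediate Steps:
p(A) = 0 (p(A) = 2 - 1*2 = 2 - 2 = 0)
h = -664 (h = 40 + 8*(-88) = 40 - 704 = -664)
sqrt((-3789 - 1*(-24438)) + (p(-1) + 18)*h) = sqrt((-3789 - 1*(-24438)) + (0 + 18)*(-664)) = sqrt((-3789 + 24438) + 18*(-664)) = sqrt(20649 - 11952) = sqrt(8697)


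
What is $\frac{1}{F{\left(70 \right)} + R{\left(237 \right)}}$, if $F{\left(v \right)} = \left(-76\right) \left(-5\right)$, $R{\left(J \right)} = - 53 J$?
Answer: $- \frac{1}{12181} \approx -8.2095 \cdot 10^{-5}$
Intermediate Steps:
$F{\left(v \right)} = 380$
$\frac{1}{F{\left(70 \right)} + R{\left(237 \right)}} = \frac{1}{380 - 12561} = \frac{1}{-12181} = - \frac{1}{12181}$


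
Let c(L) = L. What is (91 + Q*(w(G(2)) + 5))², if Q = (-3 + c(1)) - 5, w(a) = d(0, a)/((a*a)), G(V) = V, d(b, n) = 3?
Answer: 41209/16 ≈ 2575.6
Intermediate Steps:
w(a) = 3/a² (w(a) = 3/((a*a)) = 3/(a²) = 3/a²)
Q = -7 (Q = (-3 + 1) - 5 = -2 - 5 = -7)
(91 + Q*(w(G(2)) + 5))² = (91 - 7*(3/2² + 5))² = (91 - 7*(3*(¼) + 5))² = (91 - 7*(¾ + 5))² = (91 - 7*23/4)² = (91 - 161/4)² = (203/4)² = 41209/16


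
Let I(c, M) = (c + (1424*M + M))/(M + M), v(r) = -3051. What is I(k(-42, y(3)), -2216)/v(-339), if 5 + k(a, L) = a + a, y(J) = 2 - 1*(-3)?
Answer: -3157889/13522032 ≈ -0.23354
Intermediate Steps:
y(J) = 5 (y(J) = 2 + 3 = 5)
k(a, L) = -5 + 2*a (k(a, L) = -5 + (a + a) = -5 + 2*a)
I(c, M) = (c + 1425*M)/(2*M) (I(c, M) = (c + 1425*M)/((2*M)) = (c + 1425*M)*(1/(2*M)) = (c + 1425*M)/(2*M))
I(k(-42, y(3)), -2216)/v(-339) = ((1/2)*((-5 + 2*(-42)) + 1425*(-2216))/(-2216))/(-3051) = ((1/2)*(-1/2216)*((-5 - 84) - 3157800))*(-1/3051) = ((1/2)*(-1/2216)*(-89 - 3157800))*(-1/3051) = ((1/2)*(-1/2216)*(-3157889))*(-1/3051) = (3157889/4432)*(-1/3051) = -3157889/13522032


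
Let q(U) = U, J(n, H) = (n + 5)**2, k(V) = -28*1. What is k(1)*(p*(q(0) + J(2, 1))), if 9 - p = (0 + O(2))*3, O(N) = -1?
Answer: -16464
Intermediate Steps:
k(V) = -28
J(n, H) = (5 + n)**2
p = 12 (p = 9 - (0 - 1)*3 = 9 - (-1)*3 = 9 - 1*(-3) = 9 + 3 = 12)
k(1)*(p*(q(0) + J(2, 1))) = -336*(0 + (5 + 2)**2) = -336*(0 + 7**2) = -336*(0 + 49) = -336*49 = -28*588 = -16464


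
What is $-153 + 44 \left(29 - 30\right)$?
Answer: $-197$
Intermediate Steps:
$-153 + 44 \left(29 - 30\right) = -153 + 44 \left(-1\right) = -153 - 44 = -197$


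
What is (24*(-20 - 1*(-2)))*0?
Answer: 0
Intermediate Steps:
(24*(-20 - 1*(-2)))*0 = (24*(-20 + 2))*0 = (24*(-18))*0 = -432*0 = 0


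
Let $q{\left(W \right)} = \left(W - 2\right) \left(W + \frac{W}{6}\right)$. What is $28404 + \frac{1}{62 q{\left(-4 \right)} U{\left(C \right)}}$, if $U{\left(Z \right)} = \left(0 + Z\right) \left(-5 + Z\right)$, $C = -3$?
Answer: $\frac{1183424257}{41664} \approx 28404.0$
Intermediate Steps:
$U{\left(Z \right)} = Z \left(-5 + Z\right)$
$q{\left(W \right)} = \frac{7 W \left(-2 + W\right)}{6}$ ($q{\left(W \right)} = \left(-2 + W\right) \left(W + W \frac{1}{6}\right) = \left(-2 + W\right) \left(W + \frac{W}{6}\right) = \left(-2 + W\right) \frac{7 W}{6} = \frac{7 W \left(-2 + W\right)}{6}$)
$28404 + \frac{1}{62 q{\left(-4 \right)} U{\left(C \right)}} = 28404 + \frac{1}{62 \cdot \frac{7}{6} \left(-4\right) \left(-2 - 4\right) \left(- 3 \left(-5 - 3\right)\right)} = 28404 + \frac{1}{62 \cdot \frac{7}{6} \left(-4\right) \left(-6\right) \left(\left(-3\right) \left(-8\right)\right)} = 28404 + \frac{1}{62 \cdot 28 \cdot 24} = 28404 + \frac{1}{1736 \cdot 24} = 28404 + \frac{1}{41664} = \frac{1183424257}{41664}$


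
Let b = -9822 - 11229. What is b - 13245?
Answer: -34296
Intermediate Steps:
b = -21051
b - 13245 = -21051 - 13245 = -34296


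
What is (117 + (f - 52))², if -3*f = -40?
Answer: 55225/9 ≈ 6136.1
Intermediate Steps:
f = 40/3 (f = -⅓*(-40) = 40/3 ≈ 13.333)
(117 + (f - 52))² = (117 + (40/3 - 52))² = (117 - 116/3)² = (235/3)² = 55225/9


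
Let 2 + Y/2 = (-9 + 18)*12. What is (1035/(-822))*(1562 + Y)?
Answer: -306015/137 ≈ -2233.7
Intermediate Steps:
Y = 212 (Y = -4 + 2*((-9 + 18)*12) = -4 + 2*(9*12) = -4 + 2*108 = -4 + 216 = 212)
(1035/(-822))*(1562 + Y) = (1035/(-822))*(1562 + 212) = (1035*(-1/822))*1774 = -345/274*1774 = -306015/137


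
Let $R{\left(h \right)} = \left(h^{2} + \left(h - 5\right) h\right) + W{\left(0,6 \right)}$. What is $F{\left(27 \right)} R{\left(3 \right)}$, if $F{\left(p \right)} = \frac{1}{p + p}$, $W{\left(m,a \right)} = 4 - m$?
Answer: $\frac{7}{54} \approx 0.12963$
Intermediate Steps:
$F{\left(p \right)} = \frac{1}{2 p}$
$R{\left(h \right)} = 4 + h^{2} + h \left(-5 + h\right)$ ($R{\left(h \right)} = \left(h^{2} + \left(h - 5\right) h\right) + \left(4 - 0\right) = \left(h^{2} + \left(h - 5\right) h\right) + \left(4 + 0\right) = \left(h^{2} + \left(-5 + h\right) h\right) + 4 = \left(h^{2} + h \left(-5 + h\right)\right) + 4 = 4 + h^{2} + h \left(-5 + h\right)$)
$F{\left(27 \right)} R{\left(3 \right)} = \frac{1}{2 \cdot 27} \left(4 - 15 + 2 \cdot 3^{2}\right) = \frac{1}{2} \cdot \frac{1}{27} \left(4 - 15 + 2 \cdot 9\right) = \frac{4 - 15 + 18}{54} = \frac{1}{54} \cdot 7 = \frac{7}{54}$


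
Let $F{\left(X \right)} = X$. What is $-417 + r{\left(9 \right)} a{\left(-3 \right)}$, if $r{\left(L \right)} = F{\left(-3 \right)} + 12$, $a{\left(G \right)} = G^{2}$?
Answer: $-336$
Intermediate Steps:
$r{\left(L \right)} = 9$ ($r{\left(L \right)} = -3 + 12 = 9$)
$-417 + r{\left(9 \right)} a{\left(-3 \right)} = -417 + 9 \left(-3\right)^{2} = -417 + 9 \cdot 9 = -417 + 81 = -336$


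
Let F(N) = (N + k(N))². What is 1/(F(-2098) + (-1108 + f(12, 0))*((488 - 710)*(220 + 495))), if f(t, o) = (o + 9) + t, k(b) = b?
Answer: 1/190145926 ≈ 5.2591e-9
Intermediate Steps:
f(t, o) = 9 + o + t (f(t, o) = (9 + o) + t = 9 + o + t)
F(N) = 4*N² (F(N) = (N + N)² = (2*N)² = 4*N²)
1/(F(-2098) + (-1108 + f(12, 0))*((488 - 710)*(220 + 495))) = 1/(4*(-2098)² + (-1108 + (9 + 0 + 12))*((488 - 710)*(220 + 495))) = 1/(4*4401604 + (-1108 + 21)*(-222*715)) = 1/(17606416 - 1087*(-158730)) = 1/(17606416 + 172539510) = 1/190145926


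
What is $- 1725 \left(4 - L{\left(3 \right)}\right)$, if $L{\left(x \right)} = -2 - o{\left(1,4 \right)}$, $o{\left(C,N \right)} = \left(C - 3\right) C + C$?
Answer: $-8625$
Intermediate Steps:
$o{\left(C,N \right)} = C + C \left(-3 + C\right)$ ($o{\left(C,N \right)} = \left(-3 + C\right) C + C = C \left(-3 + C\right) + C = C + C \left(-3 + C\right)$)
$L{\left(x \right)} = -1$ ($L{\left(x \right)} = -2 - 1 \left(-2 + 1\right) = -2 - 1 \left(-1\right) = -2 - -1 = -2 + 1 = -1$)
$- 1725 \left(4 - L{\left(3 \right)}\right) = - 1725 \left(4 - -1\right) = - 1725 \left(4 + 1\right) = \left(-1725\right) 5 = -8625$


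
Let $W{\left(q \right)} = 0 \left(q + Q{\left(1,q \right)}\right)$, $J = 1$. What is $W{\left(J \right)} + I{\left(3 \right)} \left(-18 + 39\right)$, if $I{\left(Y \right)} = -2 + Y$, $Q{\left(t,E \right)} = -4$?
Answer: $21$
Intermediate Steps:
$W{\left(q \right)} = 0$ ($W{\left(q \right)} = 0 \left(q - 4\right) = 0 \left(-4 + q\right) = 0$)
$W{\left(J \right)} + I{\left(3 \right)} \left(-18 + 39\right) = 0 + \left(-2 + 3\right) \left(-18 + 39\right) = 0 + 1 \cdot 21 = 0 + 21 = 21$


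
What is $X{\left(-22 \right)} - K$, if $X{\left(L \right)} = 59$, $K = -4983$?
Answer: $5042$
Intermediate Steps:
$X{\left(-22 \right)} - K = 59 - -4983 = 59 + 4983 = 5042$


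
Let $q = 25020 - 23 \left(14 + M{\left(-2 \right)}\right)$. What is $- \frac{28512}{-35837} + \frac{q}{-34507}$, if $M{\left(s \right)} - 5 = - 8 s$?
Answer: $\frac{116070629}{1236627359} \approx 0.093861$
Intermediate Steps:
$M{\left(s \right)} = 5 - 8 s$
$q = 24215$ ($q = 25020 - 23 \left(14 + \left(5 - -16\right)\right) = 25020 - 23 \left(14 + \left(5 + 16\right)\right) = 25020 - 23 \left(14 + 21\right) = 25020 - 23 \cdot 35 = 25020 - 805 = 24215$)
$- \frac{28512}{-35837} + \frac{q}{-34507} = - \frac{28512}{-35837} + \frac{24215}{-34507} = \left(-28512\right) \left(- \frac{1}{35837}\right) + 24215 \left(- \frac{1}{34507}\right) = \frac{28512}{35837} - \frac{24215}{34507} = \frac{116070629}{1236627359}$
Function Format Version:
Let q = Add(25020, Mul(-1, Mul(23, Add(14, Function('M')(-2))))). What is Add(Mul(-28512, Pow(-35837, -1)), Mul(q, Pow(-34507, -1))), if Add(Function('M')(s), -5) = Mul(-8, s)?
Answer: Rational(116070629, 1236627359) ≈ 0.093861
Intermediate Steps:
Function('M')(s) = Add(5, Mul(-8, s))
q = 24215 (q = Add(25020, Mul(-1, Mul(23, Add(14, Add(5, Mul(-8, -2)))))) = Add(25020, Mul(-1, Mul(23, Add(14, Add(5, 16))))) = Add(25020, Mul(-1, Mul(23, Add(14, 21)))) = Add(25020, Mul(-1, Mul(23, 35))) = Add(25020, Mul(-1, 805)) = Add(25020, -805) = 24215)
Add(Mul(-28512, Pow(-35837, -1)), Mul(q, Pow(-34507, -1))) = Add(Mul(-28512, Pow(-35837, -1)), Mul(24215, Pow(-34507, -1))) = Add(Mul(-28512, Rational(-1, 35837)), Mul(24215, Rational(-1, 34507))) = Add(Rational(28512, 35837), Rational(-24215, 34507)) = Rational(116070629, 1236627359)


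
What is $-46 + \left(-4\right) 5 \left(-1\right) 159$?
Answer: $3134$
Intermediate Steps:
$-46 + \left(-4\right) 5 \left(-1\right) 159 = -46 + \left(-20\right) \left(-1\right) 159 = -46 + 20 \cdot 159 = -46 + 3180 = 3134$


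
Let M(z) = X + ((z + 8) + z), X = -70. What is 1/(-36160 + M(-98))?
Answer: -1/36418 ≈ -2.7459e-5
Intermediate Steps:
M(z) = -62 + 2*z (M(z) = -70 + ((z + 8) + z) = -70 + ((8 + z) + z) = -70 + (8 + 2*z) = -62 + 2*z)
1/(-36160 + M(-98)) = 1/(-36160 + (-62 + 2*(-98))) = 1/(-36160 + (-62 - 196)) = 1/(-36160 - 258) = 1/(-36418) = -1/36418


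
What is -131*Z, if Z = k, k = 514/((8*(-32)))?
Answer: 33667/128 ≈ 263.02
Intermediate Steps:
k = -257/128 (k = 514/(-256) = 514*(-1/256) = -257/128 ≈ -2.0078)
Z = -257/128 ≈ -2.0078
-131*Z = -131*(-257/128) = 33667/128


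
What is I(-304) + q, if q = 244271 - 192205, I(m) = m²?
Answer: 144482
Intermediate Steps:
q = 52066
I(-304) + q = (-304)² + 52066 = 92416 + 52066 = 144482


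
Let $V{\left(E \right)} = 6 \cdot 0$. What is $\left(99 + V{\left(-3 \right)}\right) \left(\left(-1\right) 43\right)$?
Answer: $-4257$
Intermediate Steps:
$V{\left(E \right)} = 0$
$\left(99 + V{\left(-3 \right)}\right) \left(\left(-1\right) 43\right) = \left(99 + 0\right) \left(\left(-1\right) 43\right) = 99 \left(-43\right) = -4257$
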